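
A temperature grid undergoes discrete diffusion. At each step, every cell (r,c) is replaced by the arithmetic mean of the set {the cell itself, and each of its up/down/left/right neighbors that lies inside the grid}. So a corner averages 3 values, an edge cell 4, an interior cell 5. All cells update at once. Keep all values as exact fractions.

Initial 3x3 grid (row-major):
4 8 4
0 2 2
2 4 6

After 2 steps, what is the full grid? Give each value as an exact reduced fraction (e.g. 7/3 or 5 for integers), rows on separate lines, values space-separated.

After step 1:
  4 9/2 14/3
  2 16/5 7/2
  2 7/2 4
After step 2:
  7/2 491/120 38/9
  14/5 167/50 461/120
  5/2 127/40 11/3

Answer: 7/2 491/120 38/9
14/5 167/50 461/120
5/2 127/40 11/3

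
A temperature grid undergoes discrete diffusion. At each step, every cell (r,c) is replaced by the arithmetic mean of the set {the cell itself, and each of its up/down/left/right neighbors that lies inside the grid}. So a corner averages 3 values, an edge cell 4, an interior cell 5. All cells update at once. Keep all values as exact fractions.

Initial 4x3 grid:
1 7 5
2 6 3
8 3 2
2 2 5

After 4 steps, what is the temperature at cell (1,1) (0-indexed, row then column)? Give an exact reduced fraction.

Answer: 1471813/360000

Derivation:
Step 1: cell (1,1) = 21/5
Step 2: cell (1,1) = 107/25
Step 3: cell (1,1) = 6083/1500
Step 4: cell (1,1) = 1471813/360000
Full grid after step 4:
  540433/129600 3633797/864000 61487/14400
  433099/108000 1471813/360000 290941/72000
  138983/36000 75141/20000 270341/72000
  9901/2700 260131/72000 75683/21600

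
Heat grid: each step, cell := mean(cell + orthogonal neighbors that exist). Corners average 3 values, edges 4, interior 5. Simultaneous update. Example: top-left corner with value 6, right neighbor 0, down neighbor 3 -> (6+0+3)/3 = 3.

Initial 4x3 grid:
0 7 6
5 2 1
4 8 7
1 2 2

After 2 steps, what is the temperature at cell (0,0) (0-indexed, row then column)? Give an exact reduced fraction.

Answer: 7/2

Derivation:
Step 1: cell (0,0) = 4
Step 2: cell (0,0) = 7/2
Full grid after step 2:
  7/2 1021/240 149/36
  317/80 197/50 533/120
  851/240 429/100 503/120
  121/36 277/80 137/36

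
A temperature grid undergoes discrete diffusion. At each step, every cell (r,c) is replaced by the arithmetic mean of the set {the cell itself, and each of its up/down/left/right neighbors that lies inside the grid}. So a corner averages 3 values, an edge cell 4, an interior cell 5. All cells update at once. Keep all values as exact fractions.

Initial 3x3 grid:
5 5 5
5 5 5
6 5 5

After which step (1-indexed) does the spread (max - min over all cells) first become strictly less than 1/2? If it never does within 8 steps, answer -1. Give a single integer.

Step 1: max=16/3, min=5, spread=1/3
  -> spread < 1/2 first at step 1
Step 2: max=95/18, min=5, spread=5/18
Step 3: max=1121/216, min=5, spread=41/216
Step 4: max=66931/12960, min=1811/360, spread=347/2592
Step 5: max=3994937/777600, min=18157/3600, spread=2921/31104
Step 6: max=239108539/46656000, min=2185483/432000, spread=24611/373248
Step 7: max=14315522033/2799360000, min=49256741/9720000, spread=207329/4478976
Step 8: max=857837952451/167961600000, min=2630801599/518400000, spread=1746635/53747712

Answer: 1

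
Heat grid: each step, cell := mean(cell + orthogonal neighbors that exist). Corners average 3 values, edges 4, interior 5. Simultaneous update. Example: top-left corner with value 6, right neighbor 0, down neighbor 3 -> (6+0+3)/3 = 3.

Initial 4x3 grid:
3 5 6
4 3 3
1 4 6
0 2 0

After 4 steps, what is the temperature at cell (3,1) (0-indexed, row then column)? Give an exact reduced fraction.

Step 1: cell (3,1) = 3/2
Step 2: cell (3,1) = 251/120
Step 3: cell (3,1) = 3221/1440
Step 4: cell (3,1) = 210463/86400
Full grid after step 4:
  1163/320 669959/172800 104953/25920
  23321/7200 10123/2880 161051/43200
  6323/2400 5161/1800 136139/43200
  9647/4320 210463/86400 17443/6480

Answer: 210463/86400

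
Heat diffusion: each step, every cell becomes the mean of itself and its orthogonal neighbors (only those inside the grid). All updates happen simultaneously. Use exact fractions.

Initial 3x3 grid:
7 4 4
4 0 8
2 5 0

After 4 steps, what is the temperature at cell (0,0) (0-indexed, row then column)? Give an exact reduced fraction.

Step 1: cell (0,0) = 5
Step 2: cell (0,0) = 4
Step 3: cell (0,0) = 21/5
Step 4: cell (0,0) = 14009/3600
Full grid after step 4:
  14009/3600 3524633/864000 511249/129600
  3260383/864000 1305871/360000 829627/216000
  27389/8100 338237/96000 446749/129600

Answer: 14009/3600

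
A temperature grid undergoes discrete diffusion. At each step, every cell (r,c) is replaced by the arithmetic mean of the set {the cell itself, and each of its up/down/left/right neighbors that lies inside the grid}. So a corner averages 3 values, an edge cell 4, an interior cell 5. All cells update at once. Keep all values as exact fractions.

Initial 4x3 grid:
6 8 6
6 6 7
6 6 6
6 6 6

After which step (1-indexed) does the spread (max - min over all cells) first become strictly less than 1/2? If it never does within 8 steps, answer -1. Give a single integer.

Step 1: max=7, min=6, spread=1
Step 2: max=803/120, min=6, spread=83/120
Step 3: max=33/5, min=6, spread=3/5
Step 4: max=140107/21600, min=54553/9000, spread=45899/108000
  -> spread < 1/2 first at step 4
Step 5: max=8368483/1296000, min=72971/12000, spread=97523/259200
Step 6: max=166157239/25920000, min=103249/16875, spread=302671/1036800
Step 7: max=29793801503/4665600000, min=198923837/32400000, spread=45950759/186624000
Step 8: max=1780629693677/279936000000, min=3993397661/648000000, spread=443855233/2239488000

Answer: 4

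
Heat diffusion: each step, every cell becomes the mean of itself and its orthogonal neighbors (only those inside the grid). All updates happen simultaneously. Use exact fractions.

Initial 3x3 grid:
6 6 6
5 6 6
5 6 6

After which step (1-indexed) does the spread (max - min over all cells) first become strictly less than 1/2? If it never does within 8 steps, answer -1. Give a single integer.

Answer: 2

Derivation:
Step 1: max=6, min=16/3, spread=2/3
Step 2: max=6, min=199/36, spread=17/36
  -> spread < 1/2 first at step 2
Step 3: max=1069/180, min=12113/2160, spread=143/432
Step 4: max=15937/2700, min=734851/129600, spread=1205/5184
Step 5: max=422459/72000, min=44356697/7776000, spread=10151/62208
Step 6: max=113630791/19440000, min=2673690859/466560000, spread=85517/746496
Step 7: max=13595046329/2332800000, min=160889209073/27993600000, spread=720431/8957952
Step 8: max=33919838137/5832000000, min=9674081805331/1679616000000, spread=6069221/107495424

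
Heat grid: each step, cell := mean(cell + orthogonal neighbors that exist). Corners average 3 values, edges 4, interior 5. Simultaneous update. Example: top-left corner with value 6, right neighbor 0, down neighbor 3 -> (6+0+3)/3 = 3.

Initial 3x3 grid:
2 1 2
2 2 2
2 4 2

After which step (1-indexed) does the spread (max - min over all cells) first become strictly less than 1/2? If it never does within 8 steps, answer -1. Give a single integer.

Step 1: max=8/3, min=5/3, spread=1
Step 2: max=301/120, min=65/36, spread=253/360
Step 3: max=16877/7200, min=27079/14400, spread=89/192
  -> spread < 1/2 first at step 3
Step 4: max=990169/432000, min=1697213/864000, spread=755/2304
Step 5: max=57893393/25920000, min=103874911/51840000, spread=6353/27648
Step 6: max=3426505621/1555200000, min=6351158117/3110400000, spread=53531/331776
Step 7: max=203163533237/93312000000, min=385188644599/186624000000, spread=450953/3981312
Step 8: max=12100291897489/5598720000000, min=23310183091853/11197440000000, spread=3799043/47775744

Answer: 3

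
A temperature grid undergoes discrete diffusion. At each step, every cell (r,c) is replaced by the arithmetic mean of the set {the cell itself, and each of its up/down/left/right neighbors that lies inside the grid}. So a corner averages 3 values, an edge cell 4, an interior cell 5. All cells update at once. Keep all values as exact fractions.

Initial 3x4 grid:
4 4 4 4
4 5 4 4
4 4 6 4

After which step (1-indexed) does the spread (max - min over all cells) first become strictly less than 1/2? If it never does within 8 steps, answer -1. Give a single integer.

Answer: 3

Derivation:
Step 1: max=19/4, min=4, spread=3/4
Step 2: max=1111/240, min=4, spread=151/240
Step 3: max=9601/2160, min=1487/360, spread=679/2160
  -> spread < 1/2 first at step 3
Step 4: max=953341/216000, min=90461/21600, spread=48731/216000
Step 5: max=4239923/972000, min=10902883/2592000, spread=242147/1555200
Step 6: max=421988747/97200000, min=274254073/64800000, spread=848611/7776000
Step 7: max=30264768781/6998400000, min=39580780783/9331200000, spread=92669311/1119744000
Step 8: max=1810618014779/419904000000, min=2381605729997/559872000000, spread=781238953/13436928000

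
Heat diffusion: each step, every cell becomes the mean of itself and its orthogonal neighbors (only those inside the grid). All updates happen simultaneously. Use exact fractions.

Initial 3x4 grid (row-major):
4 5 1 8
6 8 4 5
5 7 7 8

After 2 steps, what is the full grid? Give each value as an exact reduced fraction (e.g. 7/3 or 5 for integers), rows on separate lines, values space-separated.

After step 1:
  5 9/2 9/2 14/3
  23/4 6 5 25/4
  6 27/4 13/2 20/3
After step 2:
  61/12 5 14/3 185/36
  91/16 28/5 113/20 271/48
  37/6 101/16 299/48 233/36

Answer: 61/12 5 14/3 185/36
91/16 28/5 113/20 271/48
37/6 101/16 299/48 233/36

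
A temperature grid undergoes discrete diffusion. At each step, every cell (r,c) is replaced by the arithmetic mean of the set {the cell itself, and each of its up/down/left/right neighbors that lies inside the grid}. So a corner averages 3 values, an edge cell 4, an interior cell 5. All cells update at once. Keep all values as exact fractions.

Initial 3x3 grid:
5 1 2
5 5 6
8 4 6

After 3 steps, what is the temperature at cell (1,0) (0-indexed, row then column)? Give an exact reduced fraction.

Step 1: cell (1,0) = 23/4
Step 2: cell (1,0) = 1157/240
Step 3: cell (1,0) = 70219/14400
Full grid after step 3:
  2263/540 58169/14400 691/180
  70219/14400 13589/3000 64819/14400
  5681/1080 8391/1600 5341/1080

Answer: 70219/14400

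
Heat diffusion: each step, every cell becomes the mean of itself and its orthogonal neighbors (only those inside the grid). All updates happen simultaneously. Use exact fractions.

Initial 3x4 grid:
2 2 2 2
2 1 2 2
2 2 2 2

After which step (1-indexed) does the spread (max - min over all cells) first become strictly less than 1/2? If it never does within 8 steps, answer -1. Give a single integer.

Answer: 1

Derivation:
Step 1: max=2, min=7/4, spread=1/4
  -> spread < 1/2 first at step 1
Step 2: max=2, min=177/100, spread=23/100
Step 3: max=787/400, min=8789/4800, spread=131/960
Step 4: max=14009/7200, min=79849/43200, spread=841/8640
Step 5: max=2786627/1440000, min=32017949/17280000, spread=56863/691200
Step 6: max=24930457/12960000, min=289505659/155520000, spread=386393/6220800
Step 7: max=9947641187/5184000000, min=116022276869/62208000000, spread=26795339/497664000
Step 8: max=594993850333/311040000000, min=6981144285871/3732480000000, spread=254051069/5971968000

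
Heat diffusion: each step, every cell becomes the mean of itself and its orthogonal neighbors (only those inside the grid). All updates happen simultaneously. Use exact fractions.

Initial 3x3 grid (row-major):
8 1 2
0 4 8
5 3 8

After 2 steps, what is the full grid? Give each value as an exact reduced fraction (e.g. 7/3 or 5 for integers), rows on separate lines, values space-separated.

Answer: 11/3 817/240 155/36
787/240 217/50 187/40
143/36 43/10 101/18

Derivation:
After step 1:
  3 15/4 11/3
  17/4 16/5 11/2
  8/3 5 19/3
After step 2:
  11/3 817/240 155/36
  787/240 217/50 187/40
  143/36 43/10 101/18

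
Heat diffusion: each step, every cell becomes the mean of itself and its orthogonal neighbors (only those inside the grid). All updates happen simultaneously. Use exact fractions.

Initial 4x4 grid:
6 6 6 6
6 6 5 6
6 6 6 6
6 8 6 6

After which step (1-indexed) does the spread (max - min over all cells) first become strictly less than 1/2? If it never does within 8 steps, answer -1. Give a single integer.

Step 1: max=20/3, min=23/4, spread=11/12
Step 2: max=391/60, min=289/50, spread=221/300
Step 3: max=3451/540, min=14033/2400, spread=11743/21600
Step 4: max=10189/1620, min=63229/10800, spread=14093/32400
  -> spread < 1/2 first at step 4
Step 5: max=152099/24300, min=1908019/324000, spread=359903/972000
Step 6: max=11321969/1822500, min=57363397/9720000, spread=9061313/29160000
Step 7: max=2706249781/437400000, min=1727881213/291600000, spread=228855923/874800000
Step 8: max=8084373163/1312200000, min=51972697009/8748000000, spread=5769372233/26244000000

Answer: 4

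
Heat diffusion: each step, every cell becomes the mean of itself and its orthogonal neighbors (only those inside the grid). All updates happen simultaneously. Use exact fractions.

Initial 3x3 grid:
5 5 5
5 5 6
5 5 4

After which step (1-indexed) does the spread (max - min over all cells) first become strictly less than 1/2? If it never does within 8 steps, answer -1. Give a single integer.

Step 1: max=16/3, min=19/4, spread=7/12
Step 2: max=77/15, min=59/12, spread=13/60
  -> spread < 1/2 first at step 2
Step 3: max=692/135, min=23773/4800, spread=7483/43200
Step 4: max=548221/108000, min=214943/43200, spread=21727/216000
Step 5: max=4927711/972000, min=28797319/5760000, spread=10906147/155520000
Step 6: max=589400059/116640000, min=778305287/155520000, spread=36295/746496
Step 7: max=8832515837/1749600000, min=46788237589/9331200000, spread=305773/8957952
Step 8: max=2117128579381/419904000000, min=2809421694383/559872000000, spread=2575951/107495424

Answer: 2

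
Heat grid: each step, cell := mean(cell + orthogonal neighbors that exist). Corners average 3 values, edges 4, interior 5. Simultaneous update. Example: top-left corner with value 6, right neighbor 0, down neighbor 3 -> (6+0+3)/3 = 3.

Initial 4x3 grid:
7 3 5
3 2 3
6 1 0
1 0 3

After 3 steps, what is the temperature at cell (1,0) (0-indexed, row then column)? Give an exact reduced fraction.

Step 1: cell (1,0) = 9/2
Step 2: cell (1,0) = 839/240
Step 3: cell (1,0) = 24827/7200
Full grid after step 3:
  4147/1080 17503/4800 3497/1080
  24827/7200 5927/2000 19627/7200
  18797/7200 13541/6000 1533/800
  2359/1080 25309/14400 563/360

Answer: 24827/7200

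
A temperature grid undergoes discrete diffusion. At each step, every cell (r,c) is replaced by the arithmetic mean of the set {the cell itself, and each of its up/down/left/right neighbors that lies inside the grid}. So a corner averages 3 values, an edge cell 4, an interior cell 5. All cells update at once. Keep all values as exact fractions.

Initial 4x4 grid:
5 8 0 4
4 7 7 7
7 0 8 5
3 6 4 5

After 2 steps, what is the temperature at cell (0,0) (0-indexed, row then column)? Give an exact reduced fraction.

Step 1: cell (0,0) = 17/3
Step 2: cell (0,0) = 197/36
Full grid after step 2:
  197/36 1237/240 1153/240 85/18
  1207/240 547/100 263/50 161/30
  1211/240 447/100 141/25 161/30
  145/36 299/60 277/60 50/9

Answer: 197/36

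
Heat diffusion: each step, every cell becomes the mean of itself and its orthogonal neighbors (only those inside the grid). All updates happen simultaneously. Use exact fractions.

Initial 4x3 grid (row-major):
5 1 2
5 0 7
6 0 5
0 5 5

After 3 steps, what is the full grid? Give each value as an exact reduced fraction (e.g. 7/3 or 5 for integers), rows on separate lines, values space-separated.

After step 1:
  11/3 2 10/3
  4 13/5 7/2
  11/4 16/5 17/4
  11/3 5/2 5
After step 2:
  29/9 29/10 53/18
  781/240 153/50 821/240
  817/240 153/50 319/80
  107/36 431/120 47/12
After step 3:
  6751/2160 1819/600 6671/2160
  23293/7200 3139/1000 24143/7200
  22843/7200 5131/1500 2877/800
  7177/2160 24373/7200 2759/720

Answer: 6751/2160 1819/600 6671/2160
23293/7200 3139/1000 24143/7200
22843/7200 5131/1500 2877/800
7177/2160 24373/7200 2759/720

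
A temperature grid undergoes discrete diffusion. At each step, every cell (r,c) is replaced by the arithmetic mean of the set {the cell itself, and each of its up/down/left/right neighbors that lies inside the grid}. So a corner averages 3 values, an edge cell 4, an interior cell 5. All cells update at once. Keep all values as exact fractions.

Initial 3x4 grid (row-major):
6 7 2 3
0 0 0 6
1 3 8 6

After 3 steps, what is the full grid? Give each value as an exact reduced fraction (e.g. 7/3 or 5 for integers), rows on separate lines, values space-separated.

After step 1:
  13/3 15/4 3 11/3
  7/4 2 16/5 15/4
  4/3 3 17/4 20/3
After step 2:
  59/18 157/48 817/240 125/36
  113/48 137/50 81/25 1037/240
  73/36 127/48 1027/240 44/9
After step 3:
  641/216 22847/7200 24097/7200 4031/1080
  37439/14400 17101/6000 21581/6000 57319/14400
  253/108 21047/7200 27097/7200 607/135

Answer: 641/216 22847/7200 24097/7200 4031/1080
37439/14400 17101/6000 21581/6000 57319/14400
253/108 21047/7200 27097/7200 607/135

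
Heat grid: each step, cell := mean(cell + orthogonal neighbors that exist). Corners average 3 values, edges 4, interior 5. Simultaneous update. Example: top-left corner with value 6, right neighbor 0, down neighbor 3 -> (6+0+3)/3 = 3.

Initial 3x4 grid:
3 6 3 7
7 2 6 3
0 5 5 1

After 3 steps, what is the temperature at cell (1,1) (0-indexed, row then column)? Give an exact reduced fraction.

Step 1: cell (1,1) = 26/5
Step 2: cell (1,1) = 37/10
Step 3: cell (1,1) = 5203/1200
Full grid after step 3:
  1189/270 1513/360 3323/720 9233/2160
  553/144 5203/1200 2393/600 12221/2880
  2839/720 1759/480 1927/480 1343/360

Answer: 5203/1200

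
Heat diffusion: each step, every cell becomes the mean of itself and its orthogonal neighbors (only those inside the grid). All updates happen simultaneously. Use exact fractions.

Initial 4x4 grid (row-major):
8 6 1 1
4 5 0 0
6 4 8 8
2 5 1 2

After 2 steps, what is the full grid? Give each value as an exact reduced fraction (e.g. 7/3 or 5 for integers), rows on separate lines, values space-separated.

After step 1:
  6 5 2 2/3
  23/4 19/5 14/5 9/4
  4 28/5 21/5 9/2
  13/3 3 4 11/3
After step 2:
  67/12 21/5 157/60 59/36
  391/80 459/100 301/100 613/240
  1181/240 103/25 211/50 877/240
  34/9 127/30 223/60 73/18

Answer: 67/12 21/5 157/60 59/36
391/80 459/100 301/100 613/240
1181/240 103/25 211/50 877/240
34/9 127/30 223/60 73/18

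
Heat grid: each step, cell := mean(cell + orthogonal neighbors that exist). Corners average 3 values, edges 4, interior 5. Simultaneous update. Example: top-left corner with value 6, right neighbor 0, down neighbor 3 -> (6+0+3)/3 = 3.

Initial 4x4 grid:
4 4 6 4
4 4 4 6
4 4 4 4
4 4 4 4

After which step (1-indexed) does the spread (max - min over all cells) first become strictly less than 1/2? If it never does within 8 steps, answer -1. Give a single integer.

Step 1: max=16/3, min=4, spread=4/3
Step 2: max=287/60, min=4, spread=47/60
Step 3: max=1291/270, min=4, spread=211/270
Step 4: max=37441/8100, min=4, spread=5041/8100
Step 5: max=1110643/243000, min=9079/2250, spread=130111/243000
Step 6: max=32802367/7290000, min=547159/135000, spread=3255781/7290000
  -> spread < 1/2 first at step 6
Step 7: max=975153691/218700000, min=551107/135000, spread=82360351/218700000
Step 8: max=28995316891/6561000000, min=99706441/24300000, spread=2074577821/6561000000

Answer: 6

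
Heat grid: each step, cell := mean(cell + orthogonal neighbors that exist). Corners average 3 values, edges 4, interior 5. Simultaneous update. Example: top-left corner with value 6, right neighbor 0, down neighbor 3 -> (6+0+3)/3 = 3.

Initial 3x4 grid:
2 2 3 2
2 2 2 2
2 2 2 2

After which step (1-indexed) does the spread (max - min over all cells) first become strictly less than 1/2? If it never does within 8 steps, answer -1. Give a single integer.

Answer: 1

Derivation:
Step 1: max=7/3, min=2, spread=1/3
  -> spread < 1/2 first at step 1
Step 2: max=271/120, min=2, spread=31/120
Step 3: max=2371/1080, min=2, spread=211/1080
Step 4: max=232897/108000, min=3647/1800, spread=14077/108000
Step 5: max=2084407/972000, min=219683/108000, spread=5363/48600
Step 6: max=62060809/29160000, min=122869/60000, spread=93859/1166400
Step 7: max=3709474481/1749600000, min=199736467/97200000, spread=4568723/69984000
Step 8: max=221732435629/104976000000, min=6013618889/2916000000, spread=8387449/167961600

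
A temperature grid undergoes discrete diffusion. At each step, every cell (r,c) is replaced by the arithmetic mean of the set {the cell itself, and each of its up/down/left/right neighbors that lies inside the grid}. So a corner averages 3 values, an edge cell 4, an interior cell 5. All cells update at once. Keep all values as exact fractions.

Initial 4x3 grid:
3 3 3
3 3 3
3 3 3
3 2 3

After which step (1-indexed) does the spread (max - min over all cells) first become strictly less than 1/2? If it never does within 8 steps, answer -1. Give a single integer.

Answer: 1

Derivation:
Step 1: max=3, min=8/3, spread=1/3
  -> spread < 1/2 first at step 1
Step 2: max=3, min=653/240, spread=67/240
Step 3: max=3, min=6043/2160, spread=437/2160
Step 4: max=2991/1000, min=2434469/864000, spread=29951/172800
Step 5: max=10046/3375, min=22112179/7776000, spread=206761/1555200
Step 6: max=16034329/5400000, min=8875004429/3110400000, spread=14430763/124416000
Step 7: max=1278347273/432000000, min=534764258311/186624000000, spread=139854109/1492992000
Step 8: max=114788771023/38880000000, min=32169848109749/11197440000000, spread=7114543559/89579520000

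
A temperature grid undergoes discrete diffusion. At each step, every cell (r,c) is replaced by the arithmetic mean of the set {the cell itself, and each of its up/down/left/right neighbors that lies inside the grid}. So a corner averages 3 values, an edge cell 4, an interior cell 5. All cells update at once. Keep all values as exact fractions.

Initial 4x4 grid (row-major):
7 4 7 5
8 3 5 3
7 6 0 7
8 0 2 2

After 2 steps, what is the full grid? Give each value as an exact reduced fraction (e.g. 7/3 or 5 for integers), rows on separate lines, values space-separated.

After step 1:
  19/3 21/4 21/4 5
  25/4 26/5 18/5 5
  29/4 16/5 4 3
  5 4 1 11/3
After step 2:
  107/18 661/120 191/40 61/12
  751/120 47/10 461/100 83/20
  217/40 473/100 74/25 47/12
  65/12 33/10 19/6 23/9

Answer: 107/18 661/120 191/40 61/12
751/120 47/10 461/100 83/20
217/40 473/100 74/25 47/12
65/12 33/10 19/6 23/9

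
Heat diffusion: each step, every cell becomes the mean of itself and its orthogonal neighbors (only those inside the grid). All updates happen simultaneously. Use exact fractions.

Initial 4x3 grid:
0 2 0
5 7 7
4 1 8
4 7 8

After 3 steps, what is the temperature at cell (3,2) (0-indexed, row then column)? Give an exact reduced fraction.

Step 1: cell (3,2) = 23/3
Step 2: cell (3,2) = 56/9
Step 3: cell (3,2) = 6527/1080
Full grid after step 3:
  6779/2160 49501/14400 2713/720
  3421/900 24539/6000 469/100
  2609/600 3833/750 9877/1800
  1769/360 9607/1800 6527/1080

Answer: 6527/1080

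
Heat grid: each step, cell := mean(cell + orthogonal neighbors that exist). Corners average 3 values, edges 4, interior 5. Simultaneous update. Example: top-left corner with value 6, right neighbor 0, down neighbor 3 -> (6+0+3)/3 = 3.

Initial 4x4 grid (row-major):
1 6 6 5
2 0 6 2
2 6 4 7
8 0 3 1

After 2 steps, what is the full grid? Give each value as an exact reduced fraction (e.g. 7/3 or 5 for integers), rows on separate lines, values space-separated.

After step 1:
  3 13/4 23/4 13/3
  5/4 4 18/5 5
  9/2 12/5 26/5 7/2
  10/3 17/4 2 11/3
After step 2:
  5/2 4 127/30 181/36
  51/16 29/10 471/100 493/120
  689/240 407/100 167/50 521/120
  145/36 719/240 907/240 55/18

Answer: 5/2 4 127/30 181/36
51/16 29/10 471/100 493/120
689/240 407/100 167/50 521/120
145/36 719/240 907/240 55/18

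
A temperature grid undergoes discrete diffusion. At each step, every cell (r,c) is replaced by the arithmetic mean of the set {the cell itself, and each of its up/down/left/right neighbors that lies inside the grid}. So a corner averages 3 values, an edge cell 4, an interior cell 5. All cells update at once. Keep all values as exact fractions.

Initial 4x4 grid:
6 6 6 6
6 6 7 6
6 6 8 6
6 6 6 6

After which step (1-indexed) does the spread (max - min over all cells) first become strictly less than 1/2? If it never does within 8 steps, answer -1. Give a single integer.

Answer: 3

Derivation:
Step 1: max=33/5, min=6, spread=3/5
Step 2: max=163/25, min=6, spread=13/25
Step 3: max=15317/2400, min=1453/240, spread=787/2400
  -> spread < 1/2 first at step 3
Step 4: max=137057/21600, min=43903/7200, spread=1337/5400
Step 5: max=13680593/2160000, min=1322317/216000, spread=457423/2160000
Step 6: max=122866733/19440000, min=7964471/1296000, spread=849917/4860000
Step 7: max=3677792027/583200000, min=1197426133/194400000, spread=21378407/145800000
Step 8: max=110162645837/17496000000, min=36000785683/5832000000, spread=540072197/4374000000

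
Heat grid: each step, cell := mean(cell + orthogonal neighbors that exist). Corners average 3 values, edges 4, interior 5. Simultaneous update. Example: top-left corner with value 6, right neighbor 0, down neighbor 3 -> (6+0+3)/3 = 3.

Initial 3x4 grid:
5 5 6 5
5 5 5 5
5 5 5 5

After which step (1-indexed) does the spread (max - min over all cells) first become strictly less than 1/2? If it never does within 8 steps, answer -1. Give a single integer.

Step 1: max=16/3, min=5, spread=1/3
  -> spread < 1/2 first at step 1
Step 2: max=631/120, min=5, spread=31/120
Step 3: max=5611/1080, min=5, spread=211/1080
Step 4: max=556897/108000, min=9047/1800, spread=14077/108000
Step 5: max=5000407/972000, min=543683/108000, spread=5363/48600
Step 6: max=149540809/29160000, min=302869/60000, spread=93859/1166400
Step 7: max=8958274481/1749600000, min=491336467/97200000, spread=4568723/69984000
Step 8: max=536660435629/104976000000, min=14761618889/2916000000, spread=8387449/167961600

Answer: 1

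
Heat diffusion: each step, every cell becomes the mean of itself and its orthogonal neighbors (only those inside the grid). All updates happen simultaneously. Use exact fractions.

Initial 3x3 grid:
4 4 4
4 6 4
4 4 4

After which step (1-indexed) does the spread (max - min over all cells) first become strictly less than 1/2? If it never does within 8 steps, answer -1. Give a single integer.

Step 1: max=9/2, min=4, spread=1/2
Step 2: max=112/25, min=169/40, spread=51/200
  -> spread < 1/2 first at step 2
Step 3: max=10423/2400, min=767/180, spread=589/7200
Step 4: max=64943/15000, min=617081/144000, spread=31859/720000
Step 5: max=37251607/8640000, min=3864721/900000, spread=751427/43200000
Step 6: max=232634687/54000000, min=2228663129/518400000, spread=23149331/2592000000
Step 7: max=133898654263/31104000000, min=13934931889/3240000000, spread=616540643/155520000000
Step 8: max=836712453983/194400000000, min=8028892008761/1866240000000, spread=17737747379/9331200000000

Answer: 2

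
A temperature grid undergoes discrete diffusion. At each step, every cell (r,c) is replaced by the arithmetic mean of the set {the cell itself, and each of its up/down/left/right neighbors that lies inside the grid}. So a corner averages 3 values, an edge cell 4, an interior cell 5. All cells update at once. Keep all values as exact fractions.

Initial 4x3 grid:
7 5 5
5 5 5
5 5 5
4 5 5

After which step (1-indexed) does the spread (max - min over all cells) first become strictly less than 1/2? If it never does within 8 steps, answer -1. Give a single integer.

Step 1: max=17/3, min=14/3, spread=1
Step 2: max=50/9, min=85/18, spread=5/6
Step 3: max=2315/432, min=13963/2880, spread=4411/8640
Step 4: max=34351/6480, min=126643/25920, spread=3587/8640
  -> spread < 1/2 first at step 4
Step 5: max=4071067/777600, min=50988211/10368000, spread=9878047/31104000
Step 6: max=242765783/46656000, min=153855167/31104000, spread=4793213/18662400
Step 7: max=14481647257/2799360000, min=185277284011/37324800000, spread=23434038247/111974400000
Step 8: max=865615322963/167961600000, min=557807485567/111974400000, spread=2312327569/13436928000

Answer: 4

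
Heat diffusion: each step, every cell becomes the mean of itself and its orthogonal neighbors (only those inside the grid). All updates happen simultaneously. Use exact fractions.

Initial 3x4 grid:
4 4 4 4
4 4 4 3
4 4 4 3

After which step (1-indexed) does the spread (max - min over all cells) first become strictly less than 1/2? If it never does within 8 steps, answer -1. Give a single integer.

Step 1: max=4, min=10/3, spread=2/3
Step 2: max=4, min=127/36, spread=17/36
  -> spread < 1/2 first at step 2
Step 3: max=4, min=7793/2160, spread=847/2160
Step 4: max=896/225, min=118969/32400, spread=2011/6480
Step 5: max=428287/108000, min=14421217/3888000, spread=199423/777600
Step 6: max=8524751/2160000, min=872215133/233280000, spread=1938319/9331200
Step 7: max=764155801/194400000, min=52625522947/13996800000, spread=95747789/559872000
Step 8: max=45682856059/11664000000, min=3171662744873/839808000000, spread=940023131/6718464000

Answer: 2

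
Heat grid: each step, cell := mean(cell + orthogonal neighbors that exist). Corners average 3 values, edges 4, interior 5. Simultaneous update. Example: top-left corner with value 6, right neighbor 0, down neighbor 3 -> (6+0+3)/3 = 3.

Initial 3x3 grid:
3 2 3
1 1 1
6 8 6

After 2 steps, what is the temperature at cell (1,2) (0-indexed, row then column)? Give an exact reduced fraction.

Step 1: cell (1,2) = 11/4
Step 2: cell (1,2) = 247/80
Full grid after step 2:
  7/3 177/80 7/3
  247/80 78/25 247/80
  13/3 357/80 13/3

Answer: 247/80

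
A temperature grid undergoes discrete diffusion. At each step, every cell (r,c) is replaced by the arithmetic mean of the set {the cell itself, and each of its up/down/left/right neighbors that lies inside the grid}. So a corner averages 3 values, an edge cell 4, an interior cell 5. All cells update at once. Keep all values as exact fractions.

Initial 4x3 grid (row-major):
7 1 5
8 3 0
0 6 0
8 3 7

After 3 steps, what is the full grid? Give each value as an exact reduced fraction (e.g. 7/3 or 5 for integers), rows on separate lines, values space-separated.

After step 1:
  16/3 4 2
  9/2 18/5 2
  11/2 12/5 13/4
  11/3 6 10/3
After step 2:
  83/18 56/15 8/3
  71/15 33/10 217/80
  241/60 83/20 659/240
  91/18 77/20 151/36
After step 3:
  1177/270 161/45 243/80
  2999/720 4471/1200 457/160
  202/45 289/80 4969/1440
  1163/270 69/16 7769/2160

Answer: 1177/270 161/45 243/80
2999/720 4471/1200 457/160
202/45 289/80 4969/1440
1163/270 69/16 7769/2160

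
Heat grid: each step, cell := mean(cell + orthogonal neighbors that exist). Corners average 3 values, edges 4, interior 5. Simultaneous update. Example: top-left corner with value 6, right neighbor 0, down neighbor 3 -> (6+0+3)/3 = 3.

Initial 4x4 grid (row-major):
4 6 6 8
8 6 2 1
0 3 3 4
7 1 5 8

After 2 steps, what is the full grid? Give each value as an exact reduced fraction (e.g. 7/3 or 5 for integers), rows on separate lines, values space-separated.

Answer: 16/3 11/2 49/10 19/4
5 106/25 17/4 327/80
107/30 39/10 357/100 1009/240
67/18 811/240 1039/240 167/36

Derivation:
After step 1:
  6 11/2 11/2 5
  9/2 5 18/5 15/4
  9/2 13/5 17/5 4
  8/3 4 17/4 17/3
After step 2:
  16/3 11/2 49/10 19/4
  5 106/25 17/4 327/80
  107/30 39/10 357/100 1009/240
  67/18 811/240 1039/240 167/36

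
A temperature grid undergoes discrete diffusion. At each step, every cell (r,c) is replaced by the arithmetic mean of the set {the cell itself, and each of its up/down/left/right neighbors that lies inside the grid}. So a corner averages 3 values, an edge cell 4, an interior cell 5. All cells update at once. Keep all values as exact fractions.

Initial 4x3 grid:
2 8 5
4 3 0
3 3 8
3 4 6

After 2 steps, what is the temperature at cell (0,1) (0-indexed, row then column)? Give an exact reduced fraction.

Answer: 171/40

Derivation:
Step 1: cell (0,1) = 9/2
Step 2: cell (0,1) = 171/40
Full grid after step 2:
  73/18 171/40 77/18
  871/240 193/50 971/240
  827/240 193/50 369/80
  127/36 263/60 19/4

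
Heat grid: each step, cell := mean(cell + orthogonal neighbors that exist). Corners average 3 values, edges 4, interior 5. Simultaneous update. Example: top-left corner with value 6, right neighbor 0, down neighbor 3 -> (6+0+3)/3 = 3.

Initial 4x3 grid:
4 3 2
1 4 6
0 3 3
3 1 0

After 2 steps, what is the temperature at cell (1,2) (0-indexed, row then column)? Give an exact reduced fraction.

Step 1: cell (1,2) = 15/4
Step 2: cell (1,2) = 829/240
Full grid after step 2:
  49/18 779/240 32/9
  151/60 297/100 829/240
  113/60 121/50 617/240
  29/18 397/240 73/36

Answer: 829/240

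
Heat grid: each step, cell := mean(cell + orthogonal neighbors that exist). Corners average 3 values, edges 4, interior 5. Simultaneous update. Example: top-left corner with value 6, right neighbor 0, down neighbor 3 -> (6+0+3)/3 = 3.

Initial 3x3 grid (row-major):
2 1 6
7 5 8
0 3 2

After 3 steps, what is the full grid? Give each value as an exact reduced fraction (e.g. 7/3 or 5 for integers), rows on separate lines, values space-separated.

After step 1:
  10/3 7/2 5
  7/2 24/5 21/4
  10/3 5/2 13/3
After step 2:
  31/9 499/120 55/12
  449/120 391/100 1163/240
  28/9 449/120 145/36
After step 3:
  1021/270 28973/7200 1087/240
  25573/7200 8159/2000 62521/14400
  1907/540 26623/7200 9083/2160

Answer: 1021/270 28973/7200 1087/240
25573/7200 8159/2000 62521/14400
1907/540 26623/7200 9083/2160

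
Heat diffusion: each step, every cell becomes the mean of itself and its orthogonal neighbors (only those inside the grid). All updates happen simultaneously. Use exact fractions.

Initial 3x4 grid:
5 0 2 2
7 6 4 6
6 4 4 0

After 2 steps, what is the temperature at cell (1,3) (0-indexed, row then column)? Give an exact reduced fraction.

Step 1: cell (1,3) = 3
Step 2: cell (1,3) = 211/60
Full grid after step 2:
  53/12 269/80 779/240 25/9
  149/30 457/100 83/25 211/60
  50/9 67/15 59/15 28/9

Answer: 211/60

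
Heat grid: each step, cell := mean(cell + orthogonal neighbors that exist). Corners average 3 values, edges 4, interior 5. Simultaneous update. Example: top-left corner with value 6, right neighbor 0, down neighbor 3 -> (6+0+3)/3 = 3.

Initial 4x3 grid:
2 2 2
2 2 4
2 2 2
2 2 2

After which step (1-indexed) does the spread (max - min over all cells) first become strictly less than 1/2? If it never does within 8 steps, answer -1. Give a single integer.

Step 1: max=8/3, min=2, spread=2/3
Step 2: max=151/60, min=2, spread=31/60
Step 3: max=1291/540, min=2, spread=211/540
  -> spread < 1/2 first at step 3
Step 4: max=124897/54000, min=1847/900, spread=14077/54000
Step 5: max=1112407/486000, min=111683/54000, spread=5363/24300
Step 6: max=32900809/14580000, min=62869/30000, spread=93859/583200
Step 7: max=1959874481/874800000, min=102536467/48600000, spread=4568723/34992000
Step 8: max=116756435629/52488000000, min=3097618889/1458000000, spread=8387449/83980800

Answer: 3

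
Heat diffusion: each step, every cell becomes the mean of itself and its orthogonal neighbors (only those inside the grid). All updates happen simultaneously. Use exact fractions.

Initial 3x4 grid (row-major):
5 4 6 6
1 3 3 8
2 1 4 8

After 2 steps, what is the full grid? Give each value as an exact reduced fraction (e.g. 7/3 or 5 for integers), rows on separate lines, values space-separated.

Answer: 127/36 899/240 1243/240 53/9
589/240 339/100 111/25 1463/240
79/36 307/120 539/120 203/36

Derivation:
After step 1:
  10/3 9/2 19/4 20/3
  11/4 12/5 24/5 25/4
  4/3 5/2 4 20/3
After step 2:
  127/36 899/240 1243/240 53/9
  589/240 339/100 111/25 1463/240
  79/36 307/120 539/120 203/36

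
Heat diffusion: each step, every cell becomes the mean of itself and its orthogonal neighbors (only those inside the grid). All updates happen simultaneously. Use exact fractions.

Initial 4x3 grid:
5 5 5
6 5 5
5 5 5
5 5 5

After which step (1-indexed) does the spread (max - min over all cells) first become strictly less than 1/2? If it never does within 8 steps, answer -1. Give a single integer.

Answer: 1

Derivation:
Step 1: max=16/3, min=5, spread=1/3
  -> spread < 1/2 first at step 1
Step 2: max=631/120, min=5, spread=31/120
Step 3: max=5611/1080, min=5, spread=211/1080
Step 4: max=556897/108000, min=9047/1800, spread=14077/108000
Step 5: max=5000407/972000, min=543683/108000, spread=5363/48600
Step 6: max=149540809/29160000, min=302869/60000, spread=93859/1166400
Step 7: max=8958274481/1749600000, min=491336467/97200000, spread=4568723/69984000
Step 8: max=536660435629/104976000000, min=14761618889/2916000000, spread=8387449/167961600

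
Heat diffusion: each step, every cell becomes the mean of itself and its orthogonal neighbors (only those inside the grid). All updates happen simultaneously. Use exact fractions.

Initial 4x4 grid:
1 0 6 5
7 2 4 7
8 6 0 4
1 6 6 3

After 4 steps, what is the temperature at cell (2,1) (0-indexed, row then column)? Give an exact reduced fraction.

Answer: 129433/30000

Derivation:
Step 1: cell (2,1) = 22/5
Step 2: cell (2,1) = 449/100
Step 3: cell (2,1) = 4291/1000
Step 4: cell (2,1) = 129433/30000
Full grid after step 4:
  11783/3240 100361/27000 36067/9000 46571/10800
  215527/54000 35459/9000 123509/30000 51311/12000
  26539/6000 129433/30000 93391/22500 90947/21600
  50407/10800 159899/36000 91469/21600 8326/2025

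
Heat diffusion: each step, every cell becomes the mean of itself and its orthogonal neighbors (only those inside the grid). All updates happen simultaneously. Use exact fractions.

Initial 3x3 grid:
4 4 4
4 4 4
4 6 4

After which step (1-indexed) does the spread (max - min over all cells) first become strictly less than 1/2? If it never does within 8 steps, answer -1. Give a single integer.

Answer: 3

Derivation:
Step 1: max=14/3, min=4, spread=2/3
Step 2: max=547/120, min=4, spread=67/120
Step 3: max=4757/1080, min=407/100, spread=1807/5400
  -> spread < 1/2 first at step 3
Step 4: max=1885963/432000, min=11161/2700, spread=33401/144000
Step 5: max=16781933/3888000, min=1123391/270000, spread=3025513/19440000
Step 6: max=6685726867/1555200000, min=60355949/14400000, spread=53531/497664
Step 7: max=399280925849/93312000000, min=16343116051/3888000000, spread=450953/5971968
Step 8: max=23903783560603/5598720000000, min=1967248610519/466560000000, spread=3799043/71663616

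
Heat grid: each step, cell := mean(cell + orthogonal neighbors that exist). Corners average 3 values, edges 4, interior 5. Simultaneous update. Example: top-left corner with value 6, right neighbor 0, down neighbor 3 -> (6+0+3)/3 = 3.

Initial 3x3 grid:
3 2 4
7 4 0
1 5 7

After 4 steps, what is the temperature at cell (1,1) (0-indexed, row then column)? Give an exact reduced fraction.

Step 1: cell (1,1) = 18/5
Step 2: cell (1,1) = 93/25
Step 3: cell (1,1) = 5471/1500
Step 4: cell (1,1) = 330937/90000
Full grid after step 4:
  9769/2700 331931/96000 4039/1200
  3267629/864000 330937/90000 1018043/288000
  63989/16200 3334379/864000 40601/10800

Answer: 330937/90000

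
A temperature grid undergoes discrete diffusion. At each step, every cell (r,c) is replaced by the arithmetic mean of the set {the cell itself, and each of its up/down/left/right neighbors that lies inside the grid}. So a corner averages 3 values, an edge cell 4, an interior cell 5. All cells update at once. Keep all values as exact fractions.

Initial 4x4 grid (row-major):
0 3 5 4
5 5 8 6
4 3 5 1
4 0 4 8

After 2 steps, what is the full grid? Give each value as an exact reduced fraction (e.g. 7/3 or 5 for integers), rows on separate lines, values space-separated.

After step 1:
  8/3 13/4 5 5
  7/2 24/5 29/5 19/4
  4 17/5 21/5 5
  8/3 11/4 17/4 13/3
After step 2:
  113/36 943/240 381/80 59/12
  449/120 83/20 491/100 411/80
  407/120 383/100 453/100 1097/240
  113/36 49/15 233/60 163/36

Answer: 113/36 943/240 381/80 59/12
449/120 83/20 491/100 411/80
407/120 383/100 453/100 1097/240
113/36 49/15 233/60 163/36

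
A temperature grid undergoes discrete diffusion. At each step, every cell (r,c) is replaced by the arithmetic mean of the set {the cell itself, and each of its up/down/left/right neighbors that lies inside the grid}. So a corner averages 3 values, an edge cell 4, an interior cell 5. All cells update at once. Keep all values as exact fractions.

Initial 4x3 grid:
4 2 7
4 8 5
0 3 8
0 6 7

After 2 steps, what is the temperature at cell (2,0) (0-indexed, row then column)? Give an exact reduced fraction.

Answer: 51/16

Derivation:
Step 1: cell (2,0) = 7/4
Step 2: cell (2,0) = 51/16
Full grid after step 2:
  151/36 353/80 203/36
  809/240 513/100 1309/240
  51/16 209/50 99/16
  31/12 9/2 67/12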